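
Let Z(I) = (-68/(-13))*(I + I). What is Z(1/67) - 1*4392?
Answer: -3825296/871 ≈ -4391.8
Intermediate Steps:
Z(I) = 136*I/13 (Z(I) = (-68*(-1/13))*(2*I) = 68*(2*I)/13 = 136*I/13)
Z(1/67) - 1*4392 = (136/13)/67 - 1*4392 = (136/13)*(1/67) - 4392 = 136/871 - 4392 = -3825296/871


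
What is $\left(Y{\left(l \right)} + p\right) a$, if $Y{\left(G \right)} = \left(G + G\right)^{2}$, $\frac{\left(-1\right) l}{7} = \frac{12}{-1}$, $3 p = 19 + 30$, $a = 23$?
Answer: $\frac{1948583}{3} \approx 6.4953 \cdot 10^{5}$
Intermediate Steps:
$p = \frac{49}{3}$ ($p = \frac{19 + 30}{3} = \frac{1}{3} \cdot 49 = \frac{49}{3} \approx 16.333$)
$l = 84$ ($l = - 7 \frac{12}{-1} = - 7 \cdot 12 \left(-1\right) = \left(-7\right) \left(-12\right) = 84$)
$Y{\left(G \right)} = 4 G^{2}$ ($Y{\left(G \right)} = \left(2 G\right)^{2} = 4 G^{2}$)
$\left(Y{\left(l \right)} + p\right) a = \left(4 \cdot 84^{2} + \frac{49}{3}\right) 23 = \left(4 \cdot 7056 + \frac{49}{3}\right) 23 = \left(28224 + \frac{49}{3}\right) 23 = \frac{84721}{3} \cdot 23 = \frac{1948583}{3}$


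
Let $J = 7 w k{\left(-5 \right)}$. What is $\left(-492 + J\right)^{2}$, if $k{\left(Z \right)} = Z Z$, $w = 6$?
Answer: $311364$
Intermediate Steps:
$k{\left(Z \right)} = Z^{2}$
$J = 1050$ ($J = 7 \cdot 6 \left(-5\right)^{2} = 42 \cdot 25 = 1050$)
$\left(-492 + J\right)^{2} = \left(-492 + 1050\right)^{2} = 558^{2} = 311364$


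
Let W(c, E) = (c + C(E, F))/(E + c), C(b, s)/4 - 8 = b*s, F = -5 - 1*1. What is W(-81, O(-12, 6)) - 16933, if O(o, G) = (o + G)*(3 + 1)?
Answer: -1778492/105 ≈ -16938.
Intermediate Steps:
F = -6 (F = -5 - 1 = -6)
O(o, G) = 4*G + 4*o (O(o, G) = (G + o)*4 = 4*G + 4*o)
C(b, s) = 32 + 4*b*s (C(b, s) = 32 + 4*(b*s) = 32 + 4*b*s)
W(c, E) = (32 + c - 24*E)/(E + c) (W(c, E) = (c + (32 + 4*E*(-6)))/(E + c) = (c + (32 - 24*E))/(E + c) = (32 + c - 24*E)/(E + c))
W(-81, O(-12, 6)) - 16933 = (32 - 81 - 24*(4*6 + 4*(-12)))/((4*6 + 4*(-12)) - 81) - 16933 = (32 - 81 - 24*(24 - 48))/((24 - 48) - 81) - 16933 = (32 - 81 - 24*(-24))/(-24 - 81) - 16933 = (32 - 81 + 576)/(-105) - 16933 = -1/105*527 - 16933 = -527/105 - 16933 = -1778492/105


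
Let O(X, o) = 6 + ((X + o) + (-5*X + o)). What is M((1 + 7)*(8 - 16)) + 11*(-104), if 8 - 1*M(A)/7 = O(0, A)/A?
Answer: -35243/32 ≈ -1101.3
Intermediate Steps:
O(X, o) = 6 - 4*X + 2*o (O(X, o) = 6 + ((X + o) + (o - 5*X)) = 6 + (-4*X + 2*o) = 6 - 4*X + 2*o)
M(A) = 56 - 7*(6 + 2*A)/A (M(A) = 56 - 7*(6 - 4*0 + 2*A)/A = 56 - 7*(6 + 0 + 2*A)/A = 56 - 7*(6 + 2*A)/A)
M((1 + 7)*(8 - 16)) + 11*(-104) = (42 - 42*1/((1 + 7)*(8 - 16))) + 11*(-104) = (42 - 42/(8*(-8))) - 1144 = (42 - 42/(-64)) - 1144 = (42 - 42*(-1/64)) - 1144 = (42 + 21/32) - 1144 = 1365/32 - 1144 = -35243/32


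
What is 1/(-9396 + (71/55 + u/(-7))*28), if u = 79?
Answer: -55/532172 ≈ -0.00010335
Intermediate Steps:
1/(-9396 + (71/55 + u/(-7))*28) = 1/(-9396 + (71/55 + 79/(-7))*28) = 1/(-9396 + (71*(1/55) + 79*(-⅐))*28) = 1/(-9396 + (71/55 - 79/7)*28) = 1/(-9396 - 3848/385*28) = 1/(-9396 - 15392/55) = 1/(-532172/55) = -55/532172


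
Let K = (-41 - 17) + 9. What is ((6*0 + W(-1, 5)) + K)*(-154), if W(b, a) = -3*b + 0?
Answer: 7084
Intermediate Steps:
W(b, a) = -3*b
K = -49 (K = -58 + 9 = -49)
((6*0 + W(-1, 5)) + K)*(-154) = ((6*0 - 3*(-1)) - 49)*(-154) = ((0 + 3) - 49)*(-154) = (3 - 49)*(-154) = -46*(-154) = 7084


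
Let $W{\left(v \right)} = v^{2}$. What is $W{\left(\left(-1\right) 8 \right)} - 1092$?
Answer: $-1028$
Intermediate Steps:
$W{\left(\left(-1\right) 8 \right)} - 1092 = \left(\left(-1\right) 8\right)^{2} - 1092 = \left(-8\right)^{2} - 1092 = 64 - 1092 = -1028$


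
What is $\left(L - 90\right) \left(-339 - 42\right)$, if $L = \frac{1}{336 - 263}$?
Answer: $\frac{2502789}{73} \approx 34285.0$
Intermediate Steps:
$L = \frac{1}{73} \approx 0.013699$
$\left(L - 90\right) \left(-339 - 42\right) = \left(\frac{1}{73} - 90\right) \left(-339 - 42\right) = \left(\frac{1}{73} - 90\right) \left(-381\right) = \left(- \frac{6569}{73}\right) \left(-381\right) = \frac{2502789}{73}$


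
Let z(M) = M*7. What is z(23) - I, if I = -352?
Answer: 513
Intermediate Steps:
z(M) = 7*M
z(23) - I = 7*23 - 1*(-352) = 161 + 352 = 513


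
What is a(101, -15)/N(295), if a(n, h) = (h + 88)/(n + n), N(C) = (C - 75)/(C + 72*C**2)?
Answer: 8316817/808 ≈ 10293.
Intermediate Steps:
N(C) = (-75 + C)/(C + 72*C**2)
a(n, h) = (88 + h)/(2*n) (a(n, h) = (88 + h)/((2*n)) = (88 + h)*(1/(2*n)) = (88 + h)/(2*n))
a(101, -15)/N(295) = ((1/2)*(88 - 15)/101)/(((-75 + 295)/(295*(1 + 72*295)))) = ((1/2)*(1/101)*73)/(((1/295)*220/(1 + 21240))) = 73/(202*(((1/295)*220/21241))) = 73/(202*(((1/295)*(1/21241)*220))) = 73/(202*(4/113929)) = (73/202)*(113929/4) = 8316817/808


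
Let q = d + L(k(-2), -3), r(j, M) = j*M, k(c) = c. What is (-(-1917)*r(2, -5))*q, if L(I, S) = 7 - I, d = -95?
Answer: 1648620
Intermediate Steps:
r(j, M) = M*j
q = -86 (q = -95 + (7 - 1*(-2)) = -95 + (7 + 2) = -95 + 9 = -86)
(-(-1917)*r(2, -5))*q = -(-1917)*(-5*2)*(-86) = -(-1917)*(-10)*(-86) = -213*90*(-86) = -19170*(-86) = 1648620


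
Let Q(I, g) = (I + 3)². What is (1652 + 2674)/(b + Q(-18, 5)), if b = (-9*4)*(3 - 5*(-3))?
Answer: -1442/141 ≈ -10.227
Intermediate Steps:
Q(I, g) = (3 + I)²
b = -648 (b = -36*(3 + 15) = -36*18 = -648)
(1652 + 2674)/(b + Q(-18, 5)) = (1652 + 2674)/(-648 + (3 - 18)²) = 4326/(-648 + (-15)²) = 4326/(-648 + 225) = 4326/(-423) = 4326*(-1/423) = -1442/141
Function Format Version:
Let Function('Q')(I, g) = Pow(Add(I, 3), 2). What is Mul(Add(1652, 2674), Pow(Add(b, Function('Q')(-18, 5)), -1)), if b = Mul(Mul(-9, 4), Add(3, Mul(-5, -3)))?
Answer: Rational(-1442, 141) ≈ -10.227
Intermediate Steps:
Function('Q')(I, g) = Pow(Add(3, I), 2)
b = -648 (b = Mul(-36, Add(3, 15)) = Mul(-36, 18) = -648)
Mul(Add(1652, 2674), Pow(Add(b, Function('Q')(-18, 5)), -1)) = Mul(Add(1652, 2674), Pow(Add(-648, Pow(Add(3, -18), 2)), -1)) = Mul(4326, Pow(Add(-648, Pow(-15, 2)), -1)) = Mul(4326, Pow(Add(-648, 225), -1)) = Mul(4326, Pow(-423, -1)) = Mul(4326, Rational(-1, 423)) = Rational(-1442, 141)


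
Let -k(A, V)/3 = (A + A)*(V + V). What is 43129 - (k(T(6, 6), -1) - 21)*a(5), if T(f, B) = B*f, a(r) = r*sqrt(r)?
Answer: 43129 - 2055*sqrt(5) ≈ 38534.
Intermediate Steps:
a(r) = r**(3/2)
k(A, V) = -12*A*V (k(A, V) = -3*(A + A)*(V + V) = -3*2*A*2*V = -12*A*V)
43129 - (k(T(6, 6), -1) - 21)*a(5) = 43129 - (-12*6*6*(-1) - 21)*5**(3/2) = 43129 - (-12*36*(-1) - 21)*5*sqrt(5) = 43129 - (432 - 21)*5*sqrt(5) = 43129 - 411*5*sqrt(5) = 43129 - 2055*sqrt(5)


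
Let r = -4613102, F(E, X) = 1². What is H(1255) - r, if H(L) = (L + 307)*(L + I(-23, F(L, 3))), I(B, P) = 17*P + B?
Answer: 6564040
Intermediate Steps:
F(E, X) = 1
I(B, P) = B + 17*P
H(L) = (-6 + L)*(307 + L) (H(L) = (L + 307)*(L + (-23 + 17*1)) = (307 + L)*(L + (-23 + 17)) = (307 + L)*(L - 6) = (307 + L)*(-6 + L) = (-6 + L)*(307 + L))
H(1255) - r = (-1842 + 1255² + 301*1255) - 1*(-4613102) = (-1842 + 1575025 + 377755) + 4613102 = 1950938 + 4613102 = 6564040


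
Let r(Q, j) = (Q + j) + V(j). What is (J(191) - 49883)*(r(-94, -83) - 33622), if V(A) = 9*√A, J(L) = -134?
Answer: 1690524583 - 450153*I*√83 ≈ 1.6905e+9 - 4.1011e+6*I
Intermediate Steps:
r(Q, j) = Q + j + 9*√j (r(Q, j) = (Q + j) + 9*√j = Q + j + 9*√j)
(J(191) - 49883)*(r(-94, -83) - 33622) = (-134 - 49883)*((-94 - 83 + 9*√(-83)) - 33622) = -50017*((-94 - 83 + 9*(I*√83)) - 33622) = -50017*((-94 - 83 + 9*I*√83) - 33622) = -50017*((-177 + 9*I*√83) - 33622) = -50017*(-33799 + 9*I*√83) = 1690524583 - 450153*I*√83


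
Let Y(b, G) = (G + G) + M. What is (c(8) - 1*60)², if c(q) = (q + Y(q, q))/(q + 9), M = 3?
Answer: 986049/289 ≈ 3411.9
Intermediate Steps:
Y(b, G) = 3 + 2*G (Y(b, G) = (G + G) + 3 = 2*G + 3 = 3 + 2*G)
c(q) = (3 + 3*q)/(9 + q) (c(q) = (q + (3 + 2*q))/(q + 9) = (3 + 3*q)/(9 + q))
(c(8) - 1*60)² = (3*(1 + 8)/(9 + 8) - 1*60)² = (3*9/17 - 60)² = (3*(1/17)*9 - 60)² = (27/17 - 60)² = (-993/17)² = 986049/289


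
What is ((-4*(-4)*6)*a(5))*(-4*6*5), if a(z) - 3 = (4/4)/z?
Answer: -36864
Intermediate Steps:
a(z) = 3 + 1/z (a(z) = 3 + (4/4)/z = 3 + (4*(1/4))/z = 3 + 1/z)
((-4*(-4)*6)*a(5))*(-4*6*5) = ((-4*(-4)*6)*(3 + 1/5))*(-4*6*5) = ((16*6)*(3 + 1/5))*(-24*5) = (96*(16/5))*(-120) = (1536/5)*(-120) = -36864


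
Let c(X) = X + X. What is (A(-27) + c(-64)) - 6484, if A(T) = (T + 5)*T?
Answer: -6018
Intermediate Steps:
c(X) = 2*X
A(T) = T*(5 + T) (A(T) = (5 + T)*T = T*(5 + T))
(A(-27) + c(-64)) - 6484 = (-27*(5 - 27) + 2*(-64)) - 6484 = (-27*(-22) - 128) - 6484 = (594 - 128) - 6484 = 466 - 6484 = -6018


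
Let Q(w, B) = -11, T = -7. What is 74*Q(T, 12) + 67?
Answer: -747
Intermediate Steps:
74*Q(T, 12) + 67 = 74*(-11) + 67 = -814 + 67 = -747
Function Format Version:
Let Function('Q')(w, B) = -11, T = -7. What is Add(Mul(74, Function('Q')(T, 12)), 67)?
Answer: -747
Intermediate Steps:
Add(Mul(74, Function('Q')(T, 12)), 67) = Add(Mul(74, -11), 67) = Add(-814, 67) = -747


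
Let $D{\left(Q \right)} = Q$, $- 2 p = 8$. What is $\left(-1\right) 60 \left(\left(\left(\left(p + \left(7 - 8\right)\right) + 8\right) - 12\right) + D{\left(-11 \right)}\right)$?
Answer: $1200$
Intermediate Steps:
$p = -4$ ($p = \left(- \frac{1}{2}\right) 8 = -4$)
$\left(-1\right) 60 \left(\left(\left(\left(p + \left(7 - 8\right)\right) + 8\right) - 12\right) + D{\left(-11 \right)}\right) = \left(-1\right) 60 \left(\left(\left(\left(-4 + \left(7 - 8\right)\right) + 8\right) - 12\right) - 11\right) = - 60 \left(\left(\left(\left(-4 + \left(7 - 8\right)\right) + 8\right) - 12\right) - 11\right) = - 60 \left(\left(\left(\left(-4 - 1\right) + 8\right) - 12\right) - 11\right) = - 60 \left(\left(\left(-5 + 8\right) - 12\right) - 11\right) = - 60 \left(\left(3 - 12\right) - 11\right) = - 60 \left(-9 - 11\right) = \left(-60\right) \left(-20\right) = 1200$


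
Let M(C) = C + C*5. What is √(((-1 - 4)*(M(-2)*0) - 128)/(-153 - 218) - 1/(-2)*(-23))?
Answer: I*√6141534/742 ≈ 3.3399*I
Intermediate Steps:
M(C) = 6*C (M(C) = C + 5*C = 6*C)
√(((-1 - 4)*(M(-2)*0) - 128)/(-153 - 218) - 1/(-2)*(-23)) = √(((-1 - 4)*((6*(-2))*0) - 128)/(-153 - 218) - 1/(-2)*(-23)) = √((-(-60)*0 - 128)/(-371) - 1*(-½)*(-23)) = √((-5*0 - 128)*(-1/371) + (½)*(-23)) = √((0 - 128)*(-1/371) - 23/2) = √(-128*(-1/371) - 23/2) = √(128/371 - 23/2) = √(-8277/742) = I*√6141534/742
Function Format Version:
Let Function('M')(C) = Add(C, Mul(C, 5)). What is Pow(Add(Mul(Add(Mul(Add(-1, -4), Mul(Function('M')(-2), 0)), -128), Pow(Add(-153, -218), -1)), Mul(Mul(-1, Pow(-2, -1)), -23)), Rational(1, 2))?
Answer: Mul(Rational(1, 742), I, Pow(6141534, Rational(1, 2))) ≈ Mul(3.3399, I)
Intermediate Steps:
Function('M')(C) = Mul(6, C) (Function('M')(C) = Add(C, Mul(5, C)) = Mul(6, C))
Pow(Add(Mul(Add(Mul(Add(-1, -4), Mul(Function('M')(-2), 0)), -128), Pow(Add(-153, -218), -1)), Mul(Mul(-1, Pow(-2, -1)), -23)), Rational(1, 2)) = Pow(Add(Mul(Add(Mul(Add(-1, -4), Mul(Mul(6, -2), 0)), -128), Pow(Add(-153, -218), -1)), Mul(Mul(-1, Pow(-2, -1)), -23)), Rational(1, 2)) = Pow(Add(Mul(Add(Mul(-5, Mul(-12, 0)), -128), Pow(-371, -1)), Mul(Mul(-1, Rational(-1, 2)), -23)), Rational(1, 2)) = Pow(Add(Mul(Add(Mul(-5, 0), -128), Rational(-1, 371)), Mul(Rational(1, 2), -23)), Rational(1, 2)) = Pow(Add(Mul(Add(0, -128), Rational(-1, 371)), Rational(-23, 2)), Rational(1, 2)) = Pow(Add(Mul(-128, Rational(-1, 371)), Rational(-23, 2)), Rational(1, 2)) = Pow(Add(Rational(128, 371), Rational(-23, 2)), Rational(1, 2)) = Pow(Rational(-8277, 742), Rational(1, 2)) = Mul(Rational(1, 742), I, Pow(6141534, Rational(1, 2)))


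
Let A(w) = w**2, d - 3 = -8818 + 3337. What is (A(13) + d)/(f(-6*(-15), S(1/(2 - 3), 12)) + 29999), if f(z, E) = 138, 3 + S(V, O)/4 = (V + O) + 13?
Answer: -5309/30137 ≈ -0.17616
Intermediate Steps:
S(V, O) = 40 + 4*O + 4*V (S(V, O) = -12 + 4*((V + O) + 13) = -12 + 4*((O + V) + 13) = -12 + 4*(13 + O + V) = -12 + (52 + 4*O + 4*V) = 40 + 4*O + 4*V)
d = -5478 (d = 3 + (-8818 + 3337) = 3 - 5481 = -5478)
(A(13) + d)/(f(-6*(-15), S(1/(2 - 3), 12)) + 29999) = (13**2 - 5478)/(138 + 29999) = (169 - 5478)/30137 = -5309*1/30137 = -5309/30137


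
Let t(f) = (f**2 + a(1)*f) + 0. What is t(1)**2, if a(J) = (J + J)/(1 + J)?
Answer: 4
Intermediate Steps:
a(J) = 2*J/(1 + J) (a(J) = (2*J)/(1 + J) = 2*J/(1 + J))
t(f) = f + f**2 (t(f) = (f**2 + (2*1/(1 + 1))*f) + 0 = (f**2 + (2*1/2)*f) + 0 = (f**2 + (2*1*(1/2))*f) + 0 = (f**2 + 1*f) + 0 = (f**2 + f) + 0 = (f + f**2) + 0 = f + f**2)
t(1)**2 = (1*(1 + 1))**2 = (1*2)**2 = 2**2 = 4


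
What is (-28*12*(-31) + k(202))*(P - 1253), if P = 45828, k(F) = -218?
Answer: 454575850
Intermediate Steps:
(-28*12*(-31) + k(202))*(P - 1253) = (-28*12*(-31) - 218)*(45828 - 1253) = (-336*(-31) - 218)*44575 = (10416 - 218)*44575 = 10198*44575 = 454575850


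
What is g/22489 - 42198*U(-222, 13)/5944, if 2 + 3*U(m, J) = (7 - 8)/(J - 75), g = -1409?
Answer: 19194683875/4143913096 ≈ 4.6320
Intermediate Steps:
U(m, J) = -⅔ - 1/(3*(-75 + J)) (U(m, J) = -⅔ + ((7 - 8)/(J - 75))/3 = -⅔ + (-1/(-75 + J))/3 = -⅔ - 1/(3*(-75 + J)))
g/22489 - 42198*U(-222, 13)/5944 = -1409/22489 - 42198*(149 - 2*13)/(17832*(-75 + 13)) = -1409*1/22489 - 42198/(5944/(((⅓)*(149 - 26)/(-62)))) = -1409/22489 - 42198/(5944/(((⅓)*(-1/62)*123))) = -1409/22489 - 42198/(5944/(-41/62)) = -1409/22489 - 42198/(5944*(-62/41)) = -1409/22489 - 42198/(-368528/41) = -1409/22489 - 42198*(-41/368528) = -1409/22489 + 865059/184264 = 19194683875/4143913096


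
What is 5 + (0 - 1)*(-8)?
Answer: 13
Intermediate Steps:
5 + (0 - 1)*(-8) = 5 - 1*(-8) = 5 + 8 = 13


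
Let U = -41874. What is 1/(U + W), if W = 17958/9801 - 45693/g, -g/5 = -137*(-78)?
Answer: -58185270/2436293625643 ≈ -2.3883e-5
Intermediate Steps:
g = -53430 (g = -(-685)*(-78) = -5*10686 = -53430)
W = 156370337/58185270 (W = 17958/9801 - 45693/(-53430) = 17958*(1/9801) - 45693*(-1/53430) = 5986/3267 + 15231/17810 = 156370337/58185270 ≈ 2.6875)
1/(U + W) = 1/(-41874 + 156370337/58185270) = 1/(-2436293625643/58185270) = -58185270/2436293625643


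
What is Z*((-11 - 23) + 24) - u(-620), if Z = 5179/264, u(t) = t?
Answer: 55945/132 ≈ 423.83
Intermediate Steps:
Z = 5179/264 (Z = 5179*(1/264) = 5179/264 ≈ 19.617)
Z*((-11 - 23) + 24) - u(-620) = 5179*((-11 - 23) + 24)/264 - 1*(-620) = 5179*(-34 + 24)/264 + 620 = (5179/264)*(-10) + 620 = -25895/132 + 620 = 55945/132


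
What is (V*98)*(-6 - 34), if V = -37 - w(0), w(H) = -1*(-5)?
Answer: 164640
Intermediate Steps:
w(H) = 5
V = -42 (V = -37 - 1*5 = -37 - 5 = -42)
(V*98)*(-6 - 34) = (-42*98)*(-6 - 34) = -4116*(-40) = 164640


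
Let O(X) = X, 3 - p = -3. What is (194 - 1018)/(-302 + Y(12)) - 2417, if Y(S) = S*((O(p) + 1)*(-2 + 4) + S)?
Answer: -12497/5 ≈ -2499.4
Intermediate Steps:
p = 6 (p = 3 - 1*(-3) = 3 + 3 = 6)
Y(S) = S*(14 + S) (Y(S) = S*((6 + 1)*(-2 + 4) + S) = S*(7*2 + S) = S*(14 + S))
(194 - 1018)/(-302 + Y(12)) - 2417 = (194 - 1018)/(-302 + 12*(14 + 12)) - 2417 = -824/(-302 + 12*26) - 2417 = -824/(-302 + 312) - 2417 = -824/10 - 2417 = -824*⅒ - 2417 = -412/5 - 2417 = -12497/5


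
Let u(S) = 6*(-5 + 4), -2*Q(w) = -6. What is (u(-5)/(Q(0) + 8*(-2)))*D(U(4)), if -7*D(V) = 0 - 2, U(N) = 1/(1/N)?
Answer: 12/91 ≈ 0.13187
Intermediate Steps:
Q(w) = 3 (Q(w) = -½*(-6) = 3)
u(S) = -6 (u(S) = 6*(-1) = -6)
U(N) = N
D(V) = 2/7 (D(V) = -(0 - 2)/7 = -⅐*(-2) = 2/7)
(u(-5)/(Q(0) + 8*(-2)))*D(U(4)) = -6/(3 + 8*(-2))*(2/7) = -6/(3 - 16)*(2/7) = -6/(-13)*(2/7) = -6*(-1/13)*(2/7) = (6/13)*(2/7) = 12/91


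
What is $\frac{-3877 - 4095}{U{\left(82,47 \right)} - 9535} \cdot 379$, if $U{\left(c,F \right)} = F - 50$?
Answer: $\frac{1510694}{4769} \approx 316.77$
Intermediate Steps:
$U{\left(c,F \right)} = -50 + F$
$\frac{-3877 - 4095}{U{\left(82,47 \right)} - 9535} \cdot 379 = \frac{-3877 - 4095}{\left(-50 + 47\right) - 9535} \cdot 379 = - \frac{7972}{-3 - 9535} \cdot 379 = - \frac{7972}{-9538} \cdot 379 = \left(-7972\right) \left(- \frac{1}{9538}\right) 379 = \frac{3986}{4769} \cdot 379 = \frac{1510694}{4769}$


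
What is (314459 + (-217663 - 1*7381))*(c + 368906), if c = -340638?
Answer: 2527583220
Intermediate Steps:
(314459 + (-217663 - 1*7381))*(c + 368906) = (314459 + (-217663 - 1*7381))*(-340638 + 368906) = (314459 + (-217663 - 7381))*28268 = (314459 - 225044)*28268 = 89415*28268 = 2527583220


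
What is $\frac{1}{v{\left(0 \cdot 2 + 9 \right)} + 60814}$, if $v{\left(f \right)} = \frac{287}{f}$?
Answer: $\frac{9}{547613} \approx 1.6435 \cdot 10^{-5}$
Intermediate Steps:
$\frac{1}{v{\left(0 \cdot 2 + 9 \right)} + 60814} = \frac{1}{\frac{287}{0 \cdot 2 + 9} + 60814} = \frac{1}{\frac{287}{0 + 9} + 60814} = \frac{1}{\frac{287}{9} + 60814} = \frac{1}{\frac{547613}{9}} = \frac{9}{547613}$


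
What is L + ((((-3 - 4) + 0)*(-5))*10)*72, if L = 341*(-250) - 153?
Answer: -60203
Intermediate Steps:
L = -85403 (L = -85250 - 153 = -85403)
L + ((((-3 - 4) + 0)*(-5))*10)*72 = -85403 + ((((-3 - 4) + 0)*(-5))*10)*72 = -85403 + (((-7 + 0)*(-5))*10)*72 = -85403 + (-7*(-5)*10)*72 = -85403 + (35*10)*72 = -85403 + 350*72 = -85403 + 25200 = -60203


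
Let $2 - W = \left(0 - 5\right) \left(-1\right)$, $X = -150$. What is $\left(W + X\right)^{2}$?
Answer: $23409$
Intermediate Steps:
$W = -3$ ($W = 2 - \left(0 - 5\right) \left(-1\right) = 2 - \left(-5\right) \left(-1\right) = 2 - 5 = -3$)
$\left(W + X\right)^{2} = \left(-3 - 150\right)^{2} = \left(-153\right)^{2} = 23409$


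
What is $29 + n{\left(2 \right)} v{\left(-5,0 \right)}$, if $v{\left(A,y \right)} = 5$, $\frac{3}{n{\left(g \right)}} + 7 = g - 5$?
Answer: $\frac{55}{2} \approx 27.5$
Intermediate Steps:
$n{\left(g \right)} = \frac{3}{-12 + g}$ ($n{\left(g \right)} = \frac{3}{-7 + \left(g - 5\right)} = \frac{3}{-7 + \left(-5 + g\right)} = \frac{3}{-12 + g}$)
$29 + n{\left(2 \right)} v{\left(-5,0 \right)} = 29 + \frac{3}{-12 + 2} \cdot 5 = 29 + \frac{3}{-10} \cdot 5 = 29 + 3 \left(- \frac{1}{10}\right) 5 = 29 - \frac{3}{2} = \frac{55}{2}$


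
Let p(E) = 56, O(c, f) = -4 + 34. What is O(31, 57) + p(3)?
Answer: 86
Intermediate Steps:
O(c, f) = 30
O(31, 57) + p(3) = 30 + 56 = 86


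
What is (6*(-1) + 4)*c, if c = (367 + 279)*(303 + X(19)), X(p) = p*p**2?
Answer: -9253304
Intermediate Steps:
X(p) = p**3
c = 4626652 (c = (367 + 279)*(303 + 19**3) = 646*(303 + 6859) = 646*7162 = 4626652)
(6*(-1) + 4)*c = (6*(-1) + 4)*4626652 = (-6 + 4)*4626652 = -2*4626652 = -9253304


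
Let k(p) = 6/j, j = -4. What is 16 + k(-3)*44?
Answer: -50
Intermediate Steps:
k(p) = -3/2 (k(p) = 6/(-4) = 6*(-¼) = -3/2)
16 + k(-3)*44 = 16 - 3/2*44 = 16 - 66 = -50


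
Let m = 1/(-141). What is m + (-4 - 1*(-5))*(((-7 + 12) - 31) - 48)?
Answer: -10435/141 ≈ -74.007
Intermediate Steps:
m = -1/141 ≈ -0.0070922
m + (-4 - 1*(-5))*(((-7 + 12) - 31) - 48) = -1/141 + (-4 - 1*(-5))*(((-7 + 12) - 31) - 48) = -1/141 + (-4 + 5)*((5 - 31) - 48) = -1/141 + 1*(-26 - 48) = -1/141 + 1*(-74) = -1/141 - 74 = -10435/141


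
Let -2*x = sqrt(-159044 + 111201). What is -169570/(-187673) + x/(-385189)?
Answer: 169570/187673 + I*sqrt(47843)/770378 ≈ 0.90354 + 0.00028393*I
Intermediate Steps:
x = -I*sqrt(47843)/2 (x = -sqrt(-159044 + 111201)/2 = -I*sqrt(47843)/2 ≈ -109.37*I)
-169570/(-187673) + x/(-385189) = -169570/(-187673) - I*sqrt(47843)/2/(-385189) = -169570*(-1/187673) - I*sqrt(47843)/2*(-1/385189) = 169570/187673 + I*sqrt(47843)/770378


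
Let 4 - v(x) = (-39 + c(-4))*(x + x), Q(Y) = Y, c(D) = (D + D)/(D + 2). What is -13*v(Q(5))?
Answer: -4602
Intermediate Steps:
c(D) = 2*D/(2 + D) (c(D) = (2*D)/(2 + D) = 2*D/(2 + D))
v(x) = 4 + 70*x (v(x) = 4 - (-39 + 2*(-4)/(2 - 4))*(x + x) = 4 - (-39 + 2*(-4)/(-2))*2*x = 4 - (-39 + 2*(-4)*(-½))*2*x = 4 - (-39 + 4)*2*x = 4 - (-35)*2*x = 4 - (-70)*x = 4 + 70*x)
-13*v(Q(5)) = -13*(4 + 70*5) = -13*(4 + 350) = -13*354 = -4602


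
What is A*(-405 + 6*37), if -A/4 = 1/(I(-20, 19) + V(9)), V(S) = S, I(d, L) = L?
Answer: 183/7 ≈ 26.143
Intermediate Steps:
A = -1/7 (A = -4/(19 + 9) = -4/28 = -4*1/28 = -1/7 ≈ -0.14286)
A*(-405 + 6*37) = -(-405 + 6*37)/7 = -(-405 + 222)/7 = -1/7*(-183) = 183/7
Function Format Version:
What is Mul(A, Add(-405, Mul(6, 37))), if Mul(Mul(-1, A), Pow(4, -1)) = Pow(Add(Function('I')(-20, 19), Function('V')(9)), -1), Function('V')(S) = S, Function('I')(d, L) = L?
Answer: Rational(183, 7) ≈ 26.143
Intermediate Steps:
A = Rational(-1, 7) (A = Mul(-4, Pow(Add(19, 9), -1)) = Mul(-4, Pow(28, -1)) = Mul(-4, Rational(1, 28)) = Rational(-1, 7) ≈ -0.14286)
Mul(A, Add(-405, Mul(6, 37))) = Mul(Rational(-1, 7), Add(-405, Mul(6, 37))) = Mul(Rational(-1, 7), Add(-405, 222)) = Mul(Rational(-1, 7), -183) = Rational(183, 7)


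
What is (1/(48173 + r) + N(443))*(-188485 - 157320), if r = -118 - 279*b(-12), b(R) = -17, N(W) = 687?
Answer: -12543117457735/52798 ≈ -2.3757e+8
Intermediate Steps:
r = 4625 (r = -118 - 279*(-17) = -118 + 4743 = 4625)
(1/(48173 + r) + N(443))*(-188485 - 157320) = (1/(48173 + 4625) + 687)*(-188485 - 157320) = (1/52798 + 687)*(-345805) = (36272227/52798)*(-345805) = -12543117457735/52798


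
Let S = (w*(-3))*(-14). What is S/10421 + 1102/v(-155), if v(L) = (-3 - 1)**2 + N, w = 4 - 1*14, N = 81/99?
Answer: 126245662/1927885 ≈ 65.484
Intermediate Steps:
N = 9/11 (N = 81*(1/99) = 9/11 ≈ 0.81818)
w = -10 (w = 4 - 14 = -10)
S = -420 (S = -10*(-3)*(-14) = 30*(-14) = -420)
v(L) = 185/11 (v(L) = (-3 - 1)**2 + 9/11 = (-4)**2 + 9/11 = 16 + 9/11 = 185/11)
S/10421 + 1102/v(-155) = -420/10421 + 1102/(185/11) = -420*1/10421 + 1102*(11/185) = -420/10421 + 12122/185 = 126245662/1927885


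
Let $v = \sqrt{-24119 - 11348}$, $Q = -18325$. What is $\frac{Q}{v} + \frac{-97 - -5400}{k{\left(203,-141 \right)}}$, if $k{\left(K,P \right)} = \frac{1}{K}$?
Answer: $1076509 + \frac{18325 i \sqrt{35467}}{35467} \approx 1.0765 \cdot 10^{6} + 97.304 i$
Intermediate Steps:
$v = i \sqrt{35467}$ ($v = \sqrt{-35467} = i \sqrt{35467} \approx 188.33 i$)
$\frac{Q}{v} + \frac{-97 - -5400}{k{\left(203,-141 \right)}} = - \frac{18325}{i \sqrt{35467}} + \frac{-97 - -5400}{\frac{1}{203}} = - 18325 \left(- \frac{i \sqrt{35467}}{35467}\right) + \left(-97 + 5400\right) \frac{1}{\frac{1}{203}} = \frac{18325 i \sqrt{35467}}{35467} + 5303 \cdot 203 = \frac{18325 i \sqrt{35467}}{35467} + 1076509 = 1076509 + \frac{18325 i \sqrt{35467}}{35467}$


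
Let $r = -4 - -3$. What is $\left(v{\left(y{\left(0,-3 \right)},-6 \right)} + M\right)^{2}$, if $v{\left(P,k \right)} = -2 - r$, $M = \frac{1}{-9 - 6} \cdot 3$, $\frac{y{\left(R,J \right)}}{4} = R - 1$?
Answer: $\frac{36}{25} \approx 1.44$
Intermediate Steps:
$y{\left(R,J \right)} = -4 + 4 R$ ($y{\left(R,J \right)} = 4 \left(R - 1\right) = 4 \left(-1 + R\right) = -4 + 4 R$)
$r = -1$ ($r = -4 + 3 = -1$)
$M = - \frac{1}{5}$ ($M = \frac{1}{-15} \cdot 3 = \left(- \frac{1}{15}\right) 3 = - \frac{1}{5} \approx -0.2$)
$v{\left(P,k \right)} = -1$ ($v{\left(P,k \right)} = -2 - -1 = -2 + 1 = -1$)
$\left(v{\left(y{\left(0,-3 \right)},-6 \right)} + M\right)^{2} = \left(-1 - \frac{1}{5}\right)^{2} = \left(- \frac{6}{5}\right)^{2} = \frac{36}{25}$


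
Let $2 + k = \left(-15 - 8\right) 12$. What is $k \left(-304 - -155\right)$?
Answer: $41422$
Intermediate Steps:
$k = -278$ ($k = -2 + \left(-15 - 8\right) 12 = -2 - 276 = -278$)
$k \left(-304 - -155\right) = - 278 \left(-304 - -155\right) = - 278 \left(-304 + 155\right) = \left(-278\right) \left(-149\right) = 41422$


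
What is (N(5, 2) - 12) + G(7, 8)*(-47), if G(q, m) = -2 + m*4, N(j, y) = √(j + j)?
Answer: -1422 + √10 ≈ -1418.8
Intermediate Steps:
N(j, y) = √2*√j (N(j, y) = √(2*j) = √2*√j)
G(q, m) = -2 + 4*m
(N(5, 2) - 12) + G(7, 8)*(-47) = (√2*√5 - 12) + (-2 + 4*8)*(-47) = (√10 - 12) + (-2 + 32)*(-47) = (-12 + √10) + 30*(-47) = (-12 + √10) - 1410 = -1422 + √10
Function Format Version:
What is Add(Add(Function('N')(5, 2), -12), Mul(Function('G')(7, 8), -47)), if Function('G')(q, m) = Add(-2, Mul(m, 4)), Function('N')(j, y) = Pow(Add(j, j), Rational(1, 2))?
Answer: Add(-1422, Pow(10, Rational(1, 2))) ≈ -1418.8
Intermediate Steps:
Function('N')(j, y) = Mul(Pow(2, Rational(1, 2)), Pow(j, Rational(1, 2))) (Function('N')(j, y) = Pow(Mul(2, j), Rational(1, 2)) = Mul(Pow(2, Rational(1, 2)), Pow(j, Rational(1, 2))))
Function('G')(q, m) = Add(-2, Mul(4, m))
Add(Add(Function('N')(5, 2), -12), Mul(Function('G')(7, 8), -47)) = Add(Add(Mul(Pow(2, Rational(1, 2)), Pow(5, Rational(1, 2))), -12), Mul(Add(-2, Mul(4, 8)), -47)) = Add(Add(Pow(10, Rational(1, 2)), -12), Mul(Add(-2, 32), -47)) = Add(Add(-12, Pow(10, Rational(1, 2))), Mul(30, -47)) = Add(Add(-12, Pow(10, Rational(1, 2))), -1410) = Add(-1422, Pow(10, Rational(1, 2)))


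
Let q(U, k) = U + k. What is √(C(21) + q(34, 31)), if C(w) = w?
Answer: √86 ≈ 9.2736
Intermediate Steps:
√(C(21) + q(34, 31)) = √(21 + (34 + 31)) = √(21 + 65) = √86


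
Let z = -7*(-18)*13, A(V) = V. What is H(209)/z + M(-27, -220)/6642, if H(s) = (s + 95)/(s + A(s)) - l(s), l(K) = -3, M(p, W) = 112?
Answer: 127241/6648642 ≈ 0.019138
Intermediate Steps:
z = 1638 (z = 126*13 = 1638)
H(s) = 3 + (95 + s)/(2*s) (H(s) = (s + 95)/(s + s) - 1*(-3) = (95 + s)/((2*s)) + 3 = (95 + s)*(1/(2*s)) + 3 = (95 + s)/(2*s) + 3 = 3 + (95 + s)/(2*s))
H(209)/z + M(-27, -220)/6642 = ((½)*(95 + 7*209)/209)/1638 + 112/6642 = ((½)*(1/209)*(95 + 1463))*(1/1638) + 112*(1/6642) = ((½)*(1/209)*1558)*(1/1638) + 56/3321 = (41/11)*(1/1638) + 56/3321 = 41/18018 + 56/3321 = 127241/6648642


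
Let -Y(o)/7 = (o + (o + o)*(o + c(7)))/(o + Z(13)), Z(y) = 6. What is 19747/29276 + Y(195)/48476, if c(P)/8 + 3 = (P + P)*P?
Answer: 185963918/457140799 ≈ 0.40680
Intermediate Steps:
c(P) = -24 + 16*P**2 (c(P) = -24 + 8*((P + P)*P) = -24 + 8*((2*P)*P) = -24 + 8*(2*P**2) = -24 + 16*P**2)
Y(o) = -7*(o + 2*o*(760 + o))/(6 + o) (Y(o) = -7*(o + (o + o)*(o + (-24 + 16*7**2)))/(o + 6) = -7*(o + (2*o)*(o + (-24 + 16*49)))/(6 + o) = -7*(o + (2*o)*(o + (-24 + 784)))/(6 + o) = -7*(o + (2*o)*(o + 760))/(6 + o) = -7*(o + (2*o)*(760 + o))/(6 + o) = -7*(o + 2*o*(760 + o))/(6 + o))
19747/29276 + Y(195)/48476 = 19747/29276 - 7*195*(1521 + 2*195)/(6 + 195)/48476 = 19747*(1/29276) - 7*195*(1521 + 390)/201*(1/48476) = 1519/2252 - 7*195*1/201*1911*(1/48476) = 1519/2252 - 869505/67*1/48476 = 1519/2252 - 869505/3247892 = 185963918/457140799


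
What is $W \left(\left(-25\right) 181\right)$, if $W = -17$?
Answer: $76925$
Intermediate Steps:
$W \left(\left(-25\right) 181\right) = - 17 \left(\left(-25\right) 181\right) = \left(-17\right) \left(-4525\right) = 76925$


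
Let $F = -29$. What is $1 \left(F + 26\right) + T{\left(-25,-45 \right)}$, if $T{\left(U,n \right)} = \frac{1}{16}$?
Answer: $- \frac{47}{16} \approx -2.9375$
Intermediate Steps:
$T{\left(U,n \right)} = \frac{1}{16}$
$1 \left(F + 26\right) + T{\left(-25,-45 \right)} = 1 \left(-29 + 26\right) + \frac{1}{16} = 1 \left(-3\right) + \frac{1}{16} = -3 + \frac{1}{16} = - \frac{47}{16}$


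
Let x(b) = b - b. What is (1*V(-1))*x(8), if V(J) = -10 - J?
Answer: 0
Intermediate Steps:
x(b) = 0
(1*V(-1))*x(8) = (1*(-10 - 1*(-1)))*0 = (1*(-10 + 1))*0 = (1*(-9))*0 = -9*0 = 0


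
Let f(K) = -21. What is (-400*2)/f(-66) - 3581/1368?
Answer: 339733/9576 ≈ 35.478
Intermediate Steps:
(-400*2)/f(-66) - 3581/1368 = -400*2/(-21) - 3581/1368 = -800*(-1/21) - 3581*1/1368 = 800/21 - 3581/1368 = 339733/9576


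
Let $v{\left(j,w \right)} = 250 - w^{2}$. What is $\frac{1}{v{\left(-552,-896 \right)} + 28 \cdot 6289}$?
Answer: $- \frac{1}{626474} \approx -1.5962 \cdot 10^{-6}$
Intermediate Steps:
$\frac{1}{v{\left(-552,-896 \right)} + 28 \cdot 6289} = \frac{1}{\left(250 - \left(-896\right)^{2}\right) + 28 \cdot 6289} = \frac{1}{\left(250 - 802816\right) + 176092} = \frac{1}{-802566 + 176092} = \frac{1}{-626474} = - \frac{1}{626474}$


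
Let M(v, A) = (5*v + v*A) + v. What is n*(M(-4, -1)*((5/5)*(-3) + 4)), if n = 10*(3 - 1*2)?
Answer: -200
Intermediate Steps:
M(v, A) = 6*v + A*v (M(v, A) = (5*v + A*v) + v = 6*v + A*v)
n = 10 (n = 10*(3 - 2) = 10*1 = 10)
n*(M(-4, -1)*((5/5)*(-3) + 4)) = 10*((-4*(6 - 1))*((5/5)*(-3) + 4)) = 10*((-4*5)*(((⅕)*5)*(-3) + 4)) = 10*(-20*(1*(-3) + 4)) = 10*(-20*(-3 + 4)) = 10*(-20*1) = 10*(-20) = -200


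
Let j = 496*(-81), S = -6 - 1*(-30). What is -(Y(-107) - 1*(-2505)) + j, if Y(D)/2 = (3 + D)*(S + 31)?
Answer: -31241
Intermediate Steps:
S = 24 (S = -6 + 30 = 24)
Y(D) = 330 + 110*D (Y(D) = 2*((3 + D)*(24 + 31)) = 2*((3 + D)*55) = 2*(165 + 55*D) = 330 + 110*D)
j = -40176
-(Y(-107) - 1*(-2505)) + j = -((330 + 110*(-107)) - 1*(-2505)) - 40176 = -((330 - 11770) + 2505) - 40176 = -(-11440 + 2505) - 40176 = -1*(-8935) - 40176 = 8935 - 40176 = -31241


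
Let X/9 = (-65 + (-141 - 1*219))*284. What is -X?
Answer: 1086300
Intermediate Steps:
X = -1086300 (X = 9*((-65 + (-141 - 1*219))*284) = 9*((-65 + (-141 - 219))*284) = 9*((-65 - 360)*284) = 9*(-425*284) = 9*(-120700) = -1086300)
-X = -1*(-1086300) = 1086300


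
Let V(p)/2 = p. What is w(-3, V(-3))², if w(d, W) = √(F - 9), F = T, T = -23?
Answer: -32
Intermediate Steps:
F = -23
V(p) = 2*p
w(d, W) = 4*I*√2 (w(d, W) = √(-23 - 9) = √(-32) = 4*I*√2)
w(-3, V(-3))² = (4*I*√2)² = -32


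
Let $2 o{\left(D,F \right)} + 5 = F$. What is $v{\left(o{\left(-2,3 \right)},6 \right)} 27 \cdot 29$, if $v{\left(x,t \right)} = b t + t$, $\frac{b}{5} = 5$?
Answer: $122148$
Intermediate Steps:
$b = 25$ ($b = 5 \cdot 5 = 25$)
$o{\left(D,F \right)} = - \frac{5}{2} + \frac{F}{2}$
$v{\left(x,t \right)} = 26 t$ ($v{\left(x,t \right)} = 25 t + t = 26 t$)
$v{\left(o{\left(-2,3 \right)},6 \right)} 27 \cdot 29 = 26 \cdot 6 \cdot 27 \cdot 29 = 156 \cdot 27 \cdot 29 = 4212 \cdot 29 = 122148$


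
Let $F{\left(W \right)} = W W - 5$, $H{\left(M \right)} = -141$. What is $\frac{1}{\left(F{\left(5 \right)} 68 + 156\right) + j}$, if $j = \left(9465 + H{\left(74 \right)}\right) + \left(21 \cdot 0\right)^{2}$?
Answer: $\frac{1}{10840} \approx 9.2251 \cdot 10^{-5}$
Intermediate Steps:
$F{\left(W \right)} = -5 + W^{2}$ ($F{\left(W \right)} = W^{2} - 5 = -5 + W^{2}$)
$j = 9324$ ($j = \left(9465 - 141\right) + \left(21 \cdot 0\right)^{2} = 9324 + 0^{2} = 9324 + 0 = 9324$)
$\frac{1}{\left(F{\left(5 \right)} 68 + 156\right) + j} = \frac{1}{\left(\left(-5 + 5^{2}\right) 68 + 156\right) + 9324} = \frac{1}{\left(\left(-5 + 25\right) 68 + 156\right) + 9324} = \frac{1}{\left(20 \cdot 68 + 156\right) + 9324} = \frac{1}{\left(1360 + 156\right) + 9324} = \frac{1}{1516 + 9324} = \frac{1}{10840}$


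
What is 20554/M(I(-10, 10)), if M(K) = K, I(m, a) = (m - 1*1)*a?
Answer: -10277/55 ≈ -186.85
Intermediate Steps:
I(m, a) = a*(-1 + m) (I(m, a) = (m - 1)*a = (-1 + m)*a = a*(-1 + m))
20554/M(I(-10, 10)) = 20554/((10*(-1 - 10))) = 20554/((10*(-11))) = 20554/(-110) = 20554*(-1/110) = -10277/55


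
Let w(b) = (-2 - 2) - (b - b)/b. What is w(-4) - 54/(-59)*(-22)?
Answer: -1424/59 ≈ -24.136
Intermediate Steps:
w(b) = -4 (w(b) = -4 - 0/b = -4 - 1*0 = -4 + 0 = -4)
w(-4) - 54/(-59)*(-22) = -4 - 54/(-59)*(-22) = -4 - 54*(-1/59)*(-22) = -4 + (54/59)*(-22) = -4 - 1188/59 = -1424/59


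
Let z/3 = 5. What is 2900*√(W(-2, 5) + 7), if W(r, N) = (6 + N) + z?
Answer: 2900*√33 ≈ 16659.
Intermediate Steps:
z = 15 (z = 3*5 = 15)
W(r, N) = 21 + N (W(r, N) = (6 + N) + 15 = 21 + N)
2900*√(W(-2, 5) + 7) = 2900*√((21 + 5) + 7) = 2900*√(26 + 7) = 2900*√33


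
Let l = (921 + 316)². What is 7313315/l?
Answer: 7313315/1530169 ≈ 4.7794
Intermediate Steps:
l = 1530169 (l = 1237² = 1530169)
7313315/l = 7313315/1530169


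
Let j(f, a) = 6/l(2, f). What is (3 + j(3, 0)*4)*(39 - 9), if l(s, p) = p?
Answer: 330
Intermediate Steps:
j(f, a) = 6/f
(3 + j(3, 0)*4)*(39 - 9) = (3 + (6/3)*4)*(39 - 9) = (3 + (6*(⅓))*4)*30 = (3 + 2*4)*30 = (3 + 8)*30 = 11*30 = 330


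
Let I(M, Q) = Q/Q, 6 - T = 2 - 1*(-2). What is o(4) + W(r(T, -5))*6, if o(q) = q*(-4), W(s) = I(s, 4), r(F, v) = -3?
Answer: -10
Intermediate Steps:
T = 2 (T = 6 - (2 - 1*(-2)) = 6 - (2 + 2) = 6 - 1*4 = 6 - 4 = 2)
I(M, Q) = 1
W(s) = 1
o(q) = -4*q
o(4) + W(r(T, -5))*6 = -4*4 + 1*6 = -16 + 6 = -10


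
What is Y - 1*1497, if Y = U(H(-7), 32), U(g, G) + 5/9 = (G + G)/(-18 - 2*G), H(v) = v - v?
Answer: -552886/369 ≈ -1498.3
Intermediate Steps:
H(v) = 0
U(g, G) = -5/9 + 2*G/(-18 - 2*G) (U(g, G) = -5/9 + (G + G)/(-18 - 2*G) = -5/9 + (2*G)/(-18 - 2*G) = -5/9 + 2*G/(-18 - 2*G))
Y = -493/369 (Y = (-45 - 14*32)/(9*(9 + 32)) = (⅑)*(-45 - 448)/41 = (⅑)*(1/41)*(-493) = -493/369 ≈ -1.3360)
Y - 1*1497 = -493/369 - 1*1497 = -493/369 - 1497 = -552886/369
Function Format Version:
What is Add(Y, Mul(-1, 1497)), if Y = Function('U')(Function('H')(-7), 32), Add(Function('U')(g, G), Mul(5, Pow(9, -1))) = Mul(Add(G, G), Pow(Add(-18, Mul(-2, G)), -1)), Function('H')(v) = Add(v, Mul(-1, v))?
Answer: Rational(-552886, 369) ≈ -1498.3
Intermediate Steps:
Function('H')(v) = 0
Function('U')(g, G) = Add(Rational(-5, 9), Mul(2, G, Pow(Add(-18, Mul(-2, G)), -1))) (Function('U')(g, G) = Add(Rational(-5, 9), Mul(Add(G, G), Pow(Add(-18, Mul(-2, G)), -1))) = Add(Rational(-5, 9), Mul(Mul(2, G), Pow(Add(-18, Mul(-2, G)), -1))) = Add(Rational(-5, 9), Mul(2, G, Pow(Add(-18, Mul(-2, G)), -1))))
Y = Rational(-493, 369) (Y = Mul(Rational(1, 9), Pow(Add(9, 32), -1), Add(-45, Mul(-14, 32))) = Mul(Rational(1, 9), Pow(41, -1), Add(-45, -448)) = Mul(Rational(1, 9), Rational(1, 41), -493) = Rational(-493, 369) ≈ -1.3360)
Add(Y, Mul(-1, 1497)) = Add(Rational(-493, 369), Mul(-1, 1497)) = Add(Rational(-493, 369), -1497) = Rational(-552886, 369)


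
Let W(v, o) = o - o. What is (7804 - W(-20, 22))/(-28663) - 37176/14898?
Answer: -196973280/71170229 ≈ -2.7676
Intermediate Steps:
W(v, o) = 0
(7804 - W(-20, 22))/(-28663) - 37176/14898 = (7804 - 1*0)/(-28663) - 37176/14898 = (7804 + 0)*(-1/28663) - 37176*1/14898 = 7804*(-1/28663) - 6196/2483 = -7804/28663 - 6196/2483 = -196973280/71170229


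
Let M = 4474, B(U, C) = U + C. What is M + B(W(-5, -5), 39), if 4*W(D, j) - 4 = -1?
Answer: 18055/4 ≈ 4513.8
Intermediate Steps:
W(D, j) = ¾ (W(D, j) = 1 + (¼)*(-1) = 1 - ¼ = ¾)
B(U, C) = C + U
M + B(W(-5, -5), 39) = 4474 + (39 + ¾) = 4474 + 159/4 = 18055/4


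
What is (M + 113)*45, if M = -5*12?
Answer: 2385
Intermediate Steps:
M = -60
(M + 113)*45 = (-60 + 113)*45 = 53*45 = 2385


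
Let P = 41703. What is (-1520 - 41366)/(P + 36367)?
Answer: -21443/39035 ≈ -0.54933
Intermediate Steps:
(-1520 - 41366)/(P + 36367) = (-1520 - 41366)/(41703 + 36367) = -42886/78070 = -42886*1/78070 = -21443/39035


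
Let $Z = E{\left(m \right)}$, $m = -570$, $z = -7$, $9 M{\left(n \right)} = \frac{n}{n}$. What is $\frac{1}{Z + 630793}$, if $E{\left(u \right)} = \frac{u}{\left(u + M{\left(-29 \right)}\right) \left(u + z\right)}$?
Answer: $\frac{2959433}{1866789615239} \approx 1.5853 \cdot 10^{-6}$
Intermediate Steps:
$M{\left(n \right)} = \frac{1}{9}$ ($M{\left(n \right)} = \frac{n \frac{1}{n}}{9} = \frac{1}{9} \cdot 1 = \frac{1}{9}$)
$E{\left(u \right)} = \frac{u}{\left(-7 + u\right) \left(\frac{1}{9} + u\right)}$ ($E{\left(u \right)} = \frac{u}{\left(u + \frac{1}{9}\right) \left(u - 7\right)} = \frac{u}{\left(\frac{1}{9} + u\right) \left(-7 + u\right)} = \frac{u}{\left(-7 + u\right) \left(\frac{1}{9} + u\right)}$)
$Z = - \frac{5130}{2959433}$ ($Z = 9 \left(-570\right) \frac{1}{-7 - -35340 + 9 \left(-570\right)^{2}} = 9 \left(-570\right) \frac{1}{-7 + 35340 + 9 \cdot 324900} = 9 \left(-570\right) \frac{1}{-7 + 35340 + 2924100} = 9 \left(-570\right) \frac{1}{2959433} = - \frac{5130}{2959433} \approx -0.0017334$)
$\frac{1}{Z + 630793} = \frac{1}{- \frac{5130}{2959433} + 630793} = \frac{1}{\frac{1866789615239}{2959433}} = \frac{2959433}{1866789615239}$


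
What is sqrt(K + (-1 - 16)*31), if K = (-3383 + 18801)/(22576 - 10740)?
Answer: I*sqrt(18411353686)/5918 ≈ 22.928*I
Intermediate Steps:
K = 7709/5918 (K = 15418/11836 = 15418*(1/11836) = 7709/5918 ≈ 1.3026)
sqrt(K + (-1 - 16)*31) = sqrt(7709/5918 + (-1 - 16)*31) = sqrt(7709/5918 - 17*31) = sqrt(7709/5918 - 527) = sqrt(-3111077/5918) = I*sqrt(18411353686)/5918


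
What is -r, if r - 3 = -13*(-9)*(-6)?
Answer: 699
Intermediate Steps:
r = -699 (r = 3 - 13*(-9)*(-6) = 3 + 117*(-6) = 3 - 702 = -699)
-r = -1*(-699) = 699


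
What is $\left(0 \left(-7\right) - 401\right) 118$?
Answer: $-47318$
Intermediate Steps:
$\left(0 \left(-7\right) - 401\right) 118 = \left(0 - 401\right) 118 = \left(-401\right) 118 = -47318$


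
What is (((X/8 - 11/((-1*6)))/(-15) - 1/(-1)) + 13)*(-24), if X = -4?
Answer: -5008/15 ≈ -333.87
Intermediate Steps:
(((X/8 - 11/((-1*6)))/(-15) - 1/(-1)) + 13)*(-24) = (((-4/8 - 11/((-1*6)))/(-15) - 1/(-1)) + 13)*(-24) = (((-4*⅛ - 11/(-6))*(-1/15) - 1*(-1)) + 13)*(-24) = (((-½ - 11*(-⅙))*(-1/15) + 1) + 13)*(-24) = (((-½ + 11/6)*(-1/15) + 1) + 13)*(-24) = (((4/3)*(-1/15) + 1) + 13)*(-24) = ((-4/45 + 1) + 13)*(-24) = (41/45 + 13)*(-24) = (626/45)*(-24) = -5008/15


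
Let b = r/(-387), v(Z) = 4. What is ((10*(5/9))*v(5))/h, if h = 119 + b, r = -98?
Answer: 8600/46151 ≈ 0.18634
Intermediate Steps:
b = 98/387 (b = -98/(-387) = -98*(-1/387) = 98/387 ≈ 0.25323)
h = 46151/387 (h = 119 + 98/387 = 46151/387 ≈ 119.25)
((10*(5/9))*v(5))/h = ((10*(5/9))*4)/(46151/387) = ((10*(5*(⅑)))*4)*(387/46151) = ((10*(5/9))*4)*(387/46151) = ((50/9)*4)*(387/46151) = (200/9)*(387/46151) = 8600/46151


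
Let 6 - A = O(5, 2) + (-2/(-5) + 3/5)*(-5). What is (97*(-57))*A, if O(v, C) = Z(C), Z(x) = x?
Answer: -49761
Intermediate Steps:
O(v, C) = C
A = 9 (A = 6 - (2 + (-2/(-5) + 3/5)*(-5)) = 6 - (2 + (-2*(-⅕) + 3*(⅕))*(-5)) = 6 - (2 + (⅖ + ⅗)*(-5)) = 6 - (2 + 1*(-5)) = 6 - (2 - 5) = 6 - 1*(-3) = 6 + 3 = 9)
(97*(-57))*A = (97*(-57))*9 = -5529*9 = -49761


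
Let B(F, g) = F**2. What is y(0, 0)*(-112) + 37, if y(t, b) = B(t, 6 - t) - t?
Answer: 37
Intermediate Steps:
y(t, b) = t**2 - t
y(0, 0)*(-112) + 37 = (0*(-1 + 0))*(-112) + 37 = (0*(-1))*(-112) + 37 = 0*(-112) + 37 = 0 + 37 = 37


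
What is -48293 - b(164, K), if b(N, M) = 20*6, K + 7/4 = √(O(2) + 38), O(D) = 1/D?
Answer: -48413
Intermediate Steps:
O(D) = 1/D
K = -7/4 + √154/2 (K = -7/4 + √(1/2 + 38) = -7/4 + √(½ + 38) = -7/4 + √(77/2) = -7/4 + √154/2 ≈ 4.4548)
b(N, M) = 120
-48293 - b(164, K) = -48293 - 1*120 = -48293 - 120 = -48413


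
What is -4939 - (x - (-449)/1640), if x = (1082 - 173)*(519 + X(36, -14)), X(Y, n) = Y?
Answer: -835472209/1640 ≈ -5.0943e+5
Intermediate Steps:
x = 504495 (x = (1082 - 173)*(519 + 36) = 909*555 = 504495)
-4939 - (x - (-449)/1640) = -4939 - (504495 - (-449)/1640) = -4939 - (504495 - 1*(-449/1640)) = -4939 - (504495 + 449/1640) = -4939 - 1*827372249/1640 = -4939 - 827372249/1640 = -835472209/1640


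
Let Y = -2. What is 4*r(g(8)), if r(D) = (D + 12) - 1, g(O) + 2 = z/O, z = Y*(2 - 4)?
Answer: 38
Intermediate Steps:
z = 4 (z = -2*(2 - 4) = -2*(-2) = 4)
g(O) = -2 + 4/O
r(D) = 11 + D (r(D) = (12 + D) - 1 = 11 + D)
4*r(g(8)) = 4*(11 + (-2 + 4/8)) = 4*(11 + (-2 + 4*(⅛))) = 4*(11 + (-2 + ½)) = 4*(11 - 3/2) = 4*(19/2) = 38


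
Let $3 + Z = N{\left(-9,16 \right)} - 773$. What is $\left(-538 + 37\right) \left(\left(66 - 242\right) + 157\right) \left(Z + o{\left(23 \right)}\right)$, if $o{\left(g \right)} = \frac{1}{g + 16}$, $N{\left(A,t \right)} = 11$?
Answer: $- \frac{94663282}{13} \approx -7.2818 \cdot 10^{6}$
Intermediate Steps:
$o{\left(g \right)} = \frac{1}{16 + g}$
$Z = -765$ ($Z = -3 + \left(11 - 773\right) = -3 - 762 = -765$)
$\left(-538 + 37\right) \left(\left(66 - 242\right) + 157\right) \left(Z + o{\left(23 \right)}\right) = \left(-538 + 37\right) \left(\left(66 - 242\right) + 157\right) \left(-765 + \frac{1}{16 + 23}\right) = - 501 \left(\left(66 - 242\right) + 157\right) \left(-765 + \frac{1}{39}\right) = - 501 \left(-176 + 157\right) \left(-765 + \frac{1}{39}\right) = \left(-501\right) \left(-19\right) \left(- \frac{29834}{39}\right) = 9519 \left(- \frac{29834}{39}\right) = - \frac{94663282}{13}$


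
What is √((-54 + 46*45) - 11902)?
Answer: I*√9886 ≈ 99.428*I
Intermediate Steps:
√((-54 + 46*45) - 11902) = √((-54 + 2070) - 11902) = √(2016 - 11902) = √(-9886) = I*√9886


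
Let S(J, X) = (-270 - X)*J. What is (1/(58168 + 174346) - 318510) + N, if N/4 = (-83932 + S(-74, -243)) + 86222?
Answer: -70069954011/232514 ≈ -3.0136e+5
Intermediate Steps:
S(J, X) = J*(-270 - X)
N = 17152 (N = 4*((-83932 - 1*(-74)*(270 - 243)) + 86222) = 4*((-83932 - 1*(-74)*27) + 86222) = 4*((-83932 + 1998) + 86222) = 4*(-81934 + 86222) = 4*4288 = 17152)
(1/(58168 + 174346) - 318510) + N = (1/(58168 + 174346) - 318510) + 17152 = (1/232514 - 318510) + 17152 = -74058034139/232514 + 17152 = -70069954011/232514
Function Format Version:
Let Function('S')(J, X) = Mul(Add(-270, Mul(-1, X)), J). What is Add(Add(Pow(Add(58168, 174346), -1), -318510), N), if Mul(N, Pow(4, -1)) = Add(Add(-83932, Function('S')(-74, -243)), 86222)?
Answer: Rational(-70069954011, 232514) ≈ -3.0136e+5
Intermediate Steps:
Function('S')(J, X) = Mul(J, Add(-270, Mul(-1, X)))
N = 17152 (N = Mul(4, Add(Add(-83932, Mul(-1, -74, Add(270, -243))), 86222)) = Mul(4, Add(Add(-83932, Mul(-1, -74, 27)), 86222)) = Mul(4, Add(Add(-83932, 1998), 86222)) = Mul(4, Add(-81934, 86222)) = Mul(4, 4288) = 17152)
Add(Add(Pow(Add(58168, 174346), -1), -318510), N) = Add(Add(Pow(Add(58168, 174346), -1), -318510), 17152) = Add(Add(Pow(232514, -1), -318510), 17152) = Add(Add(Rational(1, 232514), -318510), 17152) = Add(Rational(-74058034139, 232514), 17152) = Rational(-70069954011, 232514)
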